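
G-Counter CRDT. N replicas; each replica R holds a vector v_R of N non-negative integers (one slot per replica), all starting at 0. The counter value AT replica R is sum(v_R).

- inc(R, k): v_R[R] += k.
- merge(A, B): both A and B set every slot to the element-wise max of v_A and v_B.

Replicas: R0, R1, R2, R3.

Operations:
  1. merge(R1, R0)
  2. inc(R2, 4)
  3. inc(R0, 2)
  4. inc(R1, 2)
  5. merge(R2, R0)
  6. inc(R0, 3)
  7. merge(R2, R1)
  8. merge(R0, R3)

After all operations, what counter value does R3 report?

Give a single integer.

Op 1: merge R1<->R0 -> R1=(0,0,0,0) R0=(0,0,0,0)
Op 2: inc R2 by 4 -> R2=(0,0,4,0) value=4
Op 3: inc R0 by 2 -> R0=(2,0,0,0) value=2
Op 4: inc R1 by 2 -> R1=(0,2,0,0) value=2
Op 5: merge R2<->R0 -> R2=(2,0,4,0) R0=(2,0,4,0)
Op 6: inc R0 by 3 -> R0=(5,0,4,0) value=9
Op 7: merge R2<->R1 -> R2=(2,2,4,0) R1=(2,2,4,0)
Op 8: merge R0<->R3 -> R0=(5,0,4,0) R3=(5,0,4,0)

Answer: 9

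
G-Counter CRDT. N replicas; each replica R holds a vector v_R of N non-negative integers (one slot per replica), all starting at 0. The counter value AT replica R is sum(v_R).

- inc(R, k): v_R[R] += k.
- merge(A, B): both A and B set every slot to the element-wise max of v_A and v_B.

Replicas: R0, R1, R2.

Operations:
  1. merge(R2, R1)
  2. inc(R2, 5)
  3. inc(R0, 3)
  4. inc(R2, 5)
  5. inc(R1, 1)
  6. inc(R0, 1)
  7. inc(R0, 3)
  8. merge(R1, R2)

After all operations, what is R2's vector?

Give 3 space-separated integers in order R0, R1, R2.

Answer: 0 1 10

Derivation:
Op 1: merge R2<->R1 -> R2=(0,0,0) R1=(0,0,0)
Op 2: inc R2 by 5 -> R2=(0,0,5) value=5
Op 3: inc R0 by 3 -> R0=(3,0,0) value=3
Op 4: inc R2 by 5 -> R2=(0,0,10) value=10
Op 5: inc R1 by 1 -> R1=(0,1,0) value=1
Op 6: inc R0 by 1 -> R0=(4,0,0) value=4
Op 7: inc R0 by 3 -> R0=(7,0,0) value=7
Op 8: merge R1<->R2 -> R1=(0,1,10) R2=(0,1,10)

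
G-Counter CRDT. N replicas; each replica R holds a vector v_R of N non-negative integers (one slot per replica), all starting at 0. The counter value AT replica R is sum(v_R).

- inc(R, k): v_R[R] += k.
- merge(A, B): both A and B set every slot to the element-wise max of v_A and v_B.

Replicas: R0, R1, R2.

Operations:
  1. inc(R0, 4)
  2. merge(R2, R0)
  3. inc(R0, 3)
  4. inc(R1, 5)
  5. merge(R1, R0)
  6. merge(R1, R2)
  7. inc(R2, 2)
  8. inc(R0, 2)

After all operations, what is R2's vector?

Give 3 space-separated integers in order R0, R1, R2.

Answer: 7 5 2

Derivation:
Op 1: inc R0 by 4 -> R0=(4,0,0) value=4
Op 2: merge R2<->R0 -> R2=(4,0,0) R0=(4,0,0)
Op 3: inc R0 by 3 -> R0=(7,0,0) value=7
Op 4: inc R1 by 5 -> R1=(0,5,0) value=5
Op 5: merge R1<->R0 -> R1=(7,5,0) R0=(7,5,0)
Op 6: merge R1<->R2 -> R1=(7,5,0) R2=(7,5,0)
Op 7: inc R2 by 2 -> R2=(7,5,2) value=14
Op 8: inc R0 by 2 -> R0=(9,5,0) value=14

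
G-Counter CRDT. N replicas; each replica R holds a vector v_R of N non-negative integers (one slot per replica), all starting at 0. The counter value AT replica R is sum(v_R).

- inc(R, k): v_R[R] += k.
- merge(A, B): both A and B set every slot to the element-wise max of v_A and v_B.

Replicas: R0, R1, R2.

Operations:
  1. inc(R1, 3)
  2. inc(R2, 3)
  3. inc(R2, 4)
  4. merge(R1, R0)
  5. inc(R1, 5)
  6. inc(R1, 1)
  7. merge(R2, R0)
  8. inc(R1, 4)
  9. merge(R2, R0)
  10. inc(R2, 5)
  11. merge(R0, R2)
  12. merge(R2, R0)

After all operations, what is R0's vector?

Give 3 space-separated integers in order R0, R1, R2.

Answer: 0 3 12

Derivation:
Op 1: inc R1 by 3 -> R1=(0,3,0) value=3
Op 2: inc R2 by 3 -> R2=(0,0,3) value=3
Op 3: inc R2 by 4 -> R2=(0,0,7) value=7
Op 4: merge R1<->R0 -> R1=(0,3,0) R0=(0,3,0)
Op 5: inc R1 by 5 -> R1=(0,8,0) value=8
Op 6: inc R1 by 1 -> R1=(0,9,0) value=9
Op 7: merge R2<->R0 -> R2=(0,3,7) R0=(0,3,7)
Op 8: inc R1 by 4 -> R1=(0,13,0) value=13
Op 9: merge R2<->R0 -> R2=(0,3,7) R0=(0,3,7)
Op 10: inc R2 by 5 -> R2=(0,3,12) value=15
Op 11: merge R0<->R2 -> R0=(0,3,12) R2=(0,3,12)
Op 12: merge R2<->R0 -> R2=(0,3,12) R0=(0,3,12)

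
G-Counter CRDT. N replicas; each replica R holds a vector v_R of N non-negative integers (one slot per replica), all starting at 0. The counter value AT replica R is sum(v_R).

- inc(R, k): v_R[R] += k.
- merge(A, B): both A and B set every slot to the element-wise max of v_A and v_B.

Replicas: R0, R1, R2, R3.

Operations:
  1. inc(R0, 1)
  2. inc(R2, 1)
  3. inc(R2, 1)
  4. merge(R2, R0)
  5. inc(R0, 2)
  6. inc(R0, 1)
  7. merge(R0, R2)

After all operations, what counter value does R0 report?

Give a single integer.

Op 1: inc R0 by 1 -> R0=(1,0,0,0) value=1
Op 2: inc R2 by 1 -> R2=(0,0,1,0) value=1
Op 3: inc R2 by 1 -> R2=(0,0,2,0) value=2
Op 4: merge R2<->R0 -> R2=(1,0,2,0) R0=(1,0,2,0)
Op 5: inc R0 by 2 -> R0=(3,0,2,0) value=5
Op 6: inc R0 by 1 -> R0=(4,0,2,0) value=6
Op 7: merge R0<->R2 -> R0=(4,0,2,0) R2=(4,0,2,0)

Answer: 6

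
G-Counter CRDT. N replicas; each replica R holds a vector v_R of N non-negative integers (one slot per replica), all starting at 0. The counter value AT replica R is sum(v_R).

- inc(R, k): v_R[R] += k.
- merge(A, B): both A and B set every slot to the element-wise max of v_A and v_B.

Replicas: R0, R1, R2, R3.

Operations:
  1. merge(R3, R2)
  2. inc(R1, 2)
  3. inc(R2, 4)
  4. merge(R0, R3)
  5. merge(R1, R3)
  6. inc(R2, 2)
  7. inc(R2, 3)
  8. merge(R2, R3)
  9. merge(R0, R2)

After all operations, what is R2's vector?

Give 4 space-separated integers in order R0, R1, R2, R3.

Answer: 0 2 9 0

Derivation:
Op 1: merge R3<->R2 -> R3=(0,0,0,0) R2=(0,0,0,0)
Op 2: inc R1 by 2 -> R1=(0,2,0,0) value=2
Op 3: inc R2 by 4 -> R2=(0,0,4,0) value=4
Op 4: merge R0<->R3 -> R0=(0,0,0,0) R3=(0,0,0,0)
Op 5: merge R1<->R3 -> R1=(0,2,0,0) R3=(0,2,0,0)
Op 6: inc R2 by 2 -> R2=(0,0,6,0) value=6
Op 7: inc R2 by 3 -> R2=(0,0,9,0) value=9
Op 8: merge R2<->R3 -> R2=(0,2,9,0) R3=(0,2,9,0)
Op 9: merge R0<->R2 -> R0=(0,2,9,0) R2=(0,2,9,0)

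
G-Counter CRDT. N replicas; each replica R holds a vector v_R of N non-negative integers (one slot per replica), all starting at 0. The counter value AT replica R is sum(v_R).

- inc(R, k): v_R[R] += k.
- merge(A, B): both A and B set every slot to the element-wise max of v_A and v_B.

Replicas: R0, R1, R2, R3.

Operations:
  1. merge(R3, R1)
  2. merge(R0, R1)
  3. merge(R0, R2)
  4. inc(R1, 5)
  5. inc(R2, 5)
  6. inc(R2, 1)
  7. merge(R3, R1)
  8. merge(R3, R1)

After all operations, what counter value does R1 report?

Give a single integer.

Op 1: merge R3<->R1 -> R3=(0,0,0,0) R1=(0,0,0,0)
Op 2: merge R0<->R1 -> R0=(0,0,0,0) R1=(0,0,0,0)
Op 3: merge R0<->R2 -> R0=(0,0,0,0) R2=(0,0,0,0)
Op 4: inc R1 by 5 -> R1=(0,5,0,0) value=5
Op 5: inc R2 by 5 -> R2=(0,0,5,0) value=5
Op 6: inc R2 by 1 -> R2=(0,0,6,0) value=6
Op 7: merge R3<->R1 -> R3=(0,5,0,0) R1=(0,5,0,0)
Op 8: merge R3<->R1 -> R3=(0,5,0,0) R1=(0,5,0,0)

Answer: 5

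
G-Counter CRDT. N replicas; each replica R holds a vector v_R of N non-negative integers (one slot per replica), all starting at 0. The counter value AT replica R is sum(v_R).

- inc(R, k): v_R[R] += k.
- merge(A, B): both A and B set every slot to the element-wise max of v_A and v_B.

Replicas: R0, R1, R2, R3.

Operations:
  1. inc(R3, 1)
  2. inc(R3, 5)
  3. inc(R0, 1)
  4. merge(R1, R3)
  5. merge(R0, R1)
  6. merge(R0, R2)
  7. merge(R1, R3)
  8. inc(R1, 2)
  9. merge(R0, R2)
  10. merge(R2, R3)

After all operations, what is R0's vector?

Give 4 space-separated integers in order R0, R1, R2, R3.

Op 1: inc R3 by 1 -> R3=(0,0,0,1) value=1
Op 2: inc R3 by 5 -> R3=(0,0,0,6) value=6
Op 3: inc R0 by 1 -> R0=(1,0,0,0) value=1
Op 4: merge R1<->R3 -> R1=(0,0,0,6) R3=(0,0,0,6)
Op 5: merge R0<->R1 -> R0=(1,0,0,6) R1=(1,0,0,6)
Op 6: merge R0<->R2 -> R0=(1,0,0,6) R2=(1,0,0,6)
Op 7: merge R1<->R3 -> R1=(1,0,0,6) R3=(1,0,0,6)
Op 8: inc R1 by 2 -> R1=(1,2,0,6) value=9
Op 9: merge R0<->R2 -> R0=(1,0,0,6) R2=(1,0,0,6)
Op 10: merge R2<->R3 -> R2=(1,0,0,6) R3=(1,0,0,6)

Answer: 1 0 0 6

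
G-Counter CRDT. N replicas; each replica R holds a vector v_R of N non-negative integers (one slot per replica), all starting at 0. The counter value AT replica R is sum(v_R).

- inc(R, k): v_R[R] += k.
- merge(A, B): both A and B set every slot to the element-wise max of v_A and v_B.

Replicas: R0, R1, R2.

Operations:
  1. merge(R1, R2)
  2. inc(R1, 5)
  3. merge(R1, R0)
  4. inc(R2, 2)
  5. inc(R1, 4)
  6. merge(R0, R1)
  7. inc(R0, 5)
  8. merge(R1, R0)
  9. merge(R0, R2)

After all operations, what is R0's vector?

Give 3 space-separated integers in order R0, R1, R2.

Answer: 5 9 2

Derivation:
Op 1: merge R1<->R2 -> R1=(0,0,0) R2=(0,0,0)
Op 2: inc R1 by 5 -> R1=(0,5,0) value=5
Op 3: merge R1<->R0 -> R1=(0,5,0) R0=(0,5,0)
Op 4: inc R2 by 2 -> R2=(0,0,2) value=2
Op 5: inc R1 by 4 -> R1=(0,9,0) value=9
Op 6: merge R0<->R1 -> R0=(0,9,0) R1=(0,9,0)
Op 7: inc R0 by 5 -> R0=(5,9,0) value=14
Op 8: merge R1<->R0 -> R1=(5,9,0) R0=(5,9,0)
Op 9: merge R0<->R2 -> R0=(5,9,2) R2=(5,9,2)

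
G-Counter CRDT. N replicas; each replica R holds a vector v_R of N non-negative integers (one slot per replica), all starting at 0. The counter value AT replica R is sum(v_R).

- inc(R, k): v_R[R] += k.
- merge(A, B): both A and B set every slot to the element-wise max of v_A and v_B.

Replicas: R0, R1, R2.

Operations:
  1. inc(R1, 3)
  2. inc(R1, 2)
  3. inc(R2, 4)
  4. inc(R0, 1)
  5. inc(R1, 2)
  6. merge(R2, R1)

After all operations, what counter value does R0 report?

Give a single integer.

Answer: 1

Derivation:
Op 1: inc R1 by 3 -> R1=(0,3,0) value=3
Op 2: inc R1 by 2 -> R1=(0,5,0) value=5
Op 3: inc R2 by 4 -> R2=(0,0,4) value=4
Op 4: inc R0 by 1 -> R0=(1,0,0) value=1
Op 5: inc R1 by 2 -> R1=(0,7,0) value=7
Op 6: merge R2<->R1 -> R2=(0,7,4) R1=(0,7,4)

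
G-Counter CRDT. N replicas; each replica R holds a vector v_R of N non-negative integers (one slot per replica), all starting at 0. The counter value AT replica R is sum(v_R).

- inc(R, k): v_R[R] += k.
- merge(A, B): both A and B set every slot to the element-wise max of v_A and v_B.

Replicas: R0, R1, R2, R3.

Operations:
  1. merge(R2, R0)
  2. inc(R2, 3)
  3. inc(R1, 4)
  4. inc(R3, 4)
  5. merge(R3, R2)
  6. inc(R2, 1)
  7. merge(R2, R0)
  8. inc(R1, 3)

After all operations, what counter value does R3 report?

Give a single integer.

Op 1: merge R2<->R0 -> R2=(0,0,0,0) R0=(0,0,0,0)
Op 2: inc R2 by 3 -> R2=(0,0,3,0) value=3
Op 3: inc R1 by 4 -> R1=(0,4,0,0) value=4
Op 4: inc R3 by 4 -> R3=(0,0,0,4) value=4
Op 5: merge R3<->R2 -> R3=(0,0,3,4) R2=(0,0,3,4)
Op 6: inc R2 by 1 -> R2=(0,0,4,4) value=8
Op 7: merge R2<->R0 -> R2=(0,0,4,4) R0=(0,0,4,4)
Op 8: inc R1 by 3 -> R1=(0,7,0,0) value=7

Answer: 7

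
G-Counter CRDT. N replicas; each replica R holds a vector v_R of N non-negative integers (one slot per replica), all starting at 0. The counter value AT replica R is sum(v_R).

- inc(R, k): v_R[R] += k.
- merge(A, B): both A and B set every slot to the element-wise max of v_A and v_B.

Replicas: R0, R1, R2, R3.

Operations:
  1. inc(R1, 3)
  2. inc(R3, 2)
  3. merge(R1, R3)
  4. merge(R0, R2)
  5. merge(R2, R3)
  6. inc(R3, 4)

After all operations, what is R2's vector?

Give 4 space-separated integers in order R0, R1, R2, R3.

Op 1: inc R1 by 3 -> R1=(0,3,0,0) value=3
Op 2: inc R3 by 2 -> R3=(0,0,0,2) value=2
Op 3: merge R1<->R3 -> R1=(0,3,0,2) R3=(0,3,0,2)
Op 4: merge R0<->R2 -> R0=(0,0,0,0) R2=(0,0,0,0)
Op 5: merge R2<->R3 -> R2=(0,3,0,2) R3=(0,3,0,2)
Op 6: inc R3 by 4 -> R3=(0,3,0,6) value=9

Answer: 0 3 0 2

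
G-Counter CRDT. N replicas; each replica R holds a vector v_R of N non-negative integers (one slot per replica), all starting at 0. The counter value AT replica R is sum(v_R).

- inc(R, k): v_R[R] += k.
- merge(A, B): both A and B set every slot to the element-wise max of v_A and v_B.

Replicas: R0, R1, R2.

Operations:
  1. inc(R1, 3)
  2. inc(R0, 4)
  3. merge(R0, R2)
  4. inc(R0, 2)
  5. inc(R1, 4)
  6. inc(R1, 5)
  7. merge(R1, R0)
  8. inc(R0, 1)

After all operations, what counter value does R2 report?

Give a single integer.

Op 1: inc R1 by 3 -> R1=(0,3,0) value=3
Op 2: inc R0 by 4 -> R0=(4,0,0) value=4
Op 3: merge R0<->R2 -> R0=(4,0,0) R2=(4,0,0)
Op 4: inc R0 by 2 -> R0=(6,0,0) value=6
Op 5: inc R1 by 4 -> R1=(0,7,0) value=7
Op 6: inc R1 by 5 -> R1=(0,12,0) value=12
Op 7: merge R1<->R0 -> R1=(6,12,0) R0=(6,12,0)
Op 8: inc R0 by 1 -> R0=(7,12,0) value=19

Answer: 4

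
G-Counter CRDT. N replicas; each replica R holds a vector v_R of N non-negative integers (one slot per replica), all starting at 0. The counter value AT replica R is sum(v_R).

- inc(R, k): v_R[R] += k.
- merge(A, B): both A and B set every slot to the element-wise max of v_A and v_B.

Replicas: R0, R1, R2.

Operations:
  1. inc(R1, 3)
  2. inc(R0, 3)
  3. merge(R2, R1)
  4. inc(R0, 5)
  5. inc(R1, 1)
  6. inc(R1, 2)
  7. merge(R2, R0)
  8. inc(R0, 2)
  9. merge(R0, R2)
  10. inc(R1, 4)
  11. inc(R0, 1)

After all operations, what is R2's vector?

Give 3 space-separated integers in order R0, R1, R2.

Op 1: inc R1 by 3 -> R1=(0,3,0) value=3
Op 2: inc R0 by 3 -> R0=(3,0,0) value=3
Op 3: merge R2<->R1 -> R2=(0,3,0) R1=(0,3,0)
Op 4: inc R0 by 5 -> R0=(8,0,0) value=8
Op 5: inc R1 by 1 -> R1=(0,4,0) value=4
Op 6: inc R1 by 2 -> R1=(0,6,0) value=6
Op 7: merge R2<->R0 -> R2=(8,3,0) R0=(8,3,0)
Op 8: inc R0 by 2 -> R0=(10,3,0) value=13
Op 9: merge R0<->R2 -> R0=(10,3,0) R2=(10,3,0)
Op 10: inc R1 by 4 -> R1=(0,10,0) value=10
Op 11: inc R0 by 1 -> R0=(11,3,0) value=14

Answer: 10 3 0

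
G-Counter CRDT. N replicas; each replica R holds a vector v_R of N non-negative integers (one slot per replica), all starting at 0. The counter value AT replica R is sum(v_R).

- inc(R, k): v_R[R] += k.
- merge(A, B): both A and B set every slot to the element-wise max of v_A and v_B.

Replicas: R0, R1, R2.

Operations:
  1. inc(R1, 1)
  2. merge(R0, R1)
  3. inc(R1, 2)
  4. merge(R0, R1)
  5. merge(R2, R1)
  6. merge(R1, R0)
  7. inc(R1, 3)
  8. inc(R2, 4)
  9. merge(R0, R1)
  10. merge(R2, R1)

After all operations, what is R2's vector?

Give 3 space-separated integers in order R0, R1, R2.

Answer: 0 6 4

Derivation:
Op 1: inc R1 by 1 -> R1=(0,1,0) value=1
Op 2: merge R0<->R1 -> R0=(0,1,0) R1=(0,1,0)
Op 3: inc R1 by 2 -> R1=(0,3,0) value=3
Op 4: merge R0<->R1 -> R0=(0,3,0) R1=(0,3,0)
Op 5: merge R2<->R1 -> R2=(0,3,0) R1=(0,3,0)
Op 6: merge R1<->R0 -> R1=(0,3,0) R0=(0,3,0)
Op 7: inc R1 by 3 -> R1=(0,6,0) value=6
Op 8: inc R2 by 4 -> R2=(0,3,4) value=7
Op 9: merge R0<->R1 -> R0=(0,6,0) R1=(0,6,0)
Op 10: merge R2<->R1 -> R2=(0,6,4) R1=(0,6,4)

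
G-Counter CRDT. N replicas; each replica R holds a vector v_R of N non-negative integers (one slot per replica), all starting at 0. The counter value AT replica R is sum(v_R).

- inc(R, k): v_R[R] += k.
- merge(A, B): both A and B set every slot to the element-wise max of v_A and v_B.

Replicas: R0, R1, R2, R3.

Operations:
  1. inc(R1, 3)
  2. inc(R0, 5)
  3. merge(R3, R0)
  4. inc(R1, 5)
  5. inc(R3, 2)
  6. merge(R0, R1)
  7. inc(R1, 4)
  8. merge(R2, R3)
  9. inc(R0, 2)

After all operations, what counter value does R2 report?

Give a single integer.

Answer: 7

Derivation:
Op 1: inc R1 by 3 -> R1=(0,3,0,0) value=3
Op 2: inc R0 by 5 -> R0=(5,0,0,0) value=5
Op 3: merge R3<->R0 -> R3=(5,0,0,0) R0=(5,0,0,0)
Op 4: inc R1 by 5 -> R1=(0,8,0,0) value=8
Op 5: inc R3 by 2 -> R3=(5,0,0,2) value=7
Op 6: merge R0<->R1 -> R0=(5,8,0,0) R1=(5,8,0,0)
Op 7: inc R1 by 4 -> R1=(5,12,0,0) value=17
Op 8: merge R2<->R3 -> R2=(5,0,0,2) R3=(5,0,0,2)
Op 9: inc R0 by 2 -> R0=(7,8,0,0) value=15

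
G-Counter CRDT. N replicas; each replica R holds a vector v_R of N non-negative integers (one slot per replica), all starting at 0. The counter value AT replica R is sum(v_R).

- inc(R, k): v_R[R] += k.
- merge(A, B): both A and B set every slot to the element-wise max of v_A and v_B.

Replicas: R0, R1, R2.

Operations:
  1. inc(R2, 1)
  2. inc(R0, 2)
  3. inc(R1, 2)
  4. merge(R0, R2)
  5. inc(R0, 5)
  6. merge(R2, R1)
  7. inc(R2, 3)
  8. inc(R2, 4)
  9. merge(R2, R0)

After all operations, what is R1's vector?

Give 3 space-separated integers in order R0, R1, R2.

Answer: 2 2 1

Derivation:
Op 1: inc R2 by 1 -> R2=(0,0,1) value=1
Op 2: inc R0 by 2 -> R0=(2,0,0) value=2
Op 3: inc R1 by 2 -> R1=(0,2,0) value=2
Op 4: merge R0<->R2 -> R0=(2,0,1) R2=(2,0,1)
Op 5: inc R0 by 5 -> R0=(7,0,1) value=8
Op 6: merge R2<->R1 -> R2=(2,2,1) R1=(2,2,1)
Op 7: inc R2 by 3 -> R2=(2,2,4) value=8
Op 8: inc R2 by 4 -> R2=(2,2,8) value=12
Op 9: merge R2<->R0 -> R2=(7,2,8) R0=(7,2,8)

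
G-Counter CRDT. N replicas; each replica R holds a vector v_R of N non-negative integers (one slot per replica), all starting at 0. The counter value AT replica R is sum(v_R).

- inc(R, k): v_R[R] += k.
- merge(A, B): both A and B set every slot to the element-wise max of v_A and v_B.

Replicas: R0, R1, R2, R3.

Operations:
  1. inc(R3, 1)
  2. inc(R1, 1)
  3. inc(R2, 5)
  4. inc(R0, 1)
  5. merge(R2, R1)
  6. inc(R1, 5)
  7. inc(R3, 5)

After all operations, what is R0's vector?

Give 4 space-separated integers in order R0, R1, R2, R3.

Op 1: inc R3 by 1 -> R3=(0,0,0,1) value=1
Op 2: inc R1 by 1 -> R1=(0,1,0,0) value=1
Op 3: inc R2 by 5 -> R2=(0,0,5,0) value=5
Op 4: inc R0 by 1 -> R0=(1,0,0,0) value=1
Op 5: merge R2<->R1 -> R2=(0,1,5,0) R1=(0,1,5,0)
Op 6: inc R1 by 5 -> R1=(0,6,5,0) value=11
Op 7: inc R3 by 5 -> R3=(0,0,0,6) value=6

Answer: 1 0 0 0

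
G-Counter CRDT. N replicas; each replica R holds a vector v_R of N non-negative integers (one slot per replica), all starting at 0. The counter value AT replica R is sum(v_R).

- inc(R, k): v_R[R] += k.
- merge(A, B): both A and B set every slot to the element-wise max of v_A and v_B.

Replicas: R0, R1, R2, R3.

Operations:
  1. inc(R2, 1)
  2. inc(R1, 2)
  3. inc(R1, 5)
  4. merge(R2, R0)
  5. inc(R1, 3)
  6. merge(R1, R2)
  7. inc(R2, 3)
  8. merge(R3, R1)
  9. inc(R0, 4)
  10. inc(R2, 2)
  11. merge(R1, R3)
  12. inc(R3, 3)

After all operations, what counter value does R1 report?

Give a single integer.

Op 1: inc R2 by 1 -> R2=(0,0,1,0) value=1
Op 2: inc R1 by 2 -> R1=(0,2,0,0) value=2
Op 3: inc R1 by 5 -> R1=(0,7,0,0) value=7
Op 4: merge R2<->R0 -> R2=(0,0,1,0) R0=(0,0,1,0)
Op 5: inc R1 by 3 -> R1=(0,10,0,0) value=10
Op 6: merge R1<->R2 -> R1=(0,10,1,0) R2=(0,10,1,0)
Op 7: inc R2 by 3 -> R2=(0,10,4,0) value=14
Op 8: merge R3<->R1 -> R3=(0,10,1,0) R1=(0,10,1,0)
Op 9: inc R0 by 4 -> R0=(4,0,1,0) value=5
Op 10: inc R2 by 2 -> R2=(0,10,6,0) value=16
Op 11: merge R1<->R3 -> R1=(0,10,1,0) R3=(0,10,1,0)
Op 12: inc R3 by 3 -> R3=(0,10,1,3) value=14

Answer: 11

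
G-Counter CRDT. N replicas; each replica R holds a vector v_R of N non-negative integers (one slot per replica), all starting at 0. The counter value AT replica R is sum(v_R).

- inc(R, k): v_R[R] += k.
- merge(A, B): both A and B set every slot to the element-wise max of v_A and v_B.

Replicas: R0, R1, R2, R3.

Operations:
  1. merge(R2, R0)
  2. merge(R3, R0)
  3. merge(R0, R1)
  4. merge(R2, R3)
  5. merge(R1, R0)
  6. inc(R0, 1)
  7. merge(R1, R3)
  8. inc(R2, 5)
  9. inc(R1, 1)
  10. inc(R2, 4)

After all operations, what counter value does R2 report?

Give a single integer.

Op 1: merge R2<->R0 -> R2=(0,0,0,0) R0=(0,0,0,0)
Op 2: merge R3<->R0 -> R3=(0,0,0,0) R0=(0,0,0,0)
Op 3: merge R0<->R1 -> R0=(0,0,0,0) R1=(0,0,0,0)
Op 4: merge R2<->R3 -> R2=(0,0,0,0) R3=(0,0,0,0)
Op 5: merge R1<->R0 -> R1=(0,0,0,0) R0=(0,0,0,0)
Op 6: inc R0 by 1 -> R0=(1,0,0,0) value=1
Op 7: merge R1<->R3 -> R1=(0,0,0,0) R3=(0,0,0,0)
Op 8: inc R2 by 5 -> R2=(0,0,5,0) value=5
Op 9: inc R1 by 1 -> R1=(0,1,0,0) value=1
Op 10: inc R2 by 4 -> R2=(0,0,9,0) value=9

Answer: 9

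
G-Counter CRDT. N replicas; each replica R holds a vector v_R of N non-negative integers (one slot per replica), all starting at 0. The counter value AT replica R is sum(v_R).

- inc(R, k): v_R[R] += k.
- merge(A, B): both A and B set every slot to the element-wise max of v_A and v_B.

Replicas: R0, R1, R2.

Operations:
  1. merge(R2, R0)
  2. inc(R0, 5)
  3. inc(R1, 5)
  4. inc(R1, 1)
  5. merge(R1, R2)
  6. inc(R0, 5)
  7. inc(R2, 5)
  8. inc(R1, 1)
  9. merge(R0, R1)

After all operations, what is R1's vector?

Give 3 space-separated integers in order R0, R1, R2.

Answer: 10 7 0

Derivation:
Op 1: merge R2<->R0 -> R2=(0,0,0) R0=(0,0,0)
Op 2: inc R0 by 5 -> R0=(5,0,0) value=5
Op 3: inc R1 by 5 -> R1=(0,5,0) value=5
Op 4: inc R1 by 1 -> R1=(0,6,0) value=6
Op 5: merge R1<->R2 -> R1=(0,6,0) R2=(0,6,0)
Op 6: inc R0 by 5 -> R0=(10,0,0) value=10
Op 7: inc R2 by 5 -> R2=(0,6,5) value=11
Op 8: inc R1 by 1 -> R1=(0,7,0) value=7
Op 9: merge R0<->R1 -> R0=(10,7,0) R1=(10,7,0)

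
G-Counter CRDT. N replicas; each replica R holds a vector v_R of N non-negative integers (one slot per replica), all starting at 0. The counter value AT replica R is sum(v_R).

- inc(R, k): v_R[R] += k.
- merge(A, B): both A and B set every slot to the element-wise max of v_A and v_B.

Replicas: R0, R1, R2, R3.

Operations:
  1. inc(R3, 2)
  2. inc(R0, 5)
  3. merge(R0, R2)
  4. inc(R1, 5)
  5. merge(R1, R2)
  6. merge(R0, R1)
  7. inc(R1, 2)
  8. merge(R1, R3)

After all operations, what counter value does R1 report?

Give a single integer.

Op 1: inc R3 by 2 -> R3=(0,0,0,2) value=2
Op 2: inc R0 by 5 -> R0=(5,0,0,0) value=5
Op 3: merge R0<->R2 -> R0=(5,0,0,0) R2=(5,0,0,0)
Op 4: inc R1 by 5 -> R1=(0,5,0,0) value=5
Op 5: merge R1<->R2 -> R1=(5,5,0,0) R2=(5,5,0,0)
Op 6: merge R0<->R1 -> R0=(5,5,0,0) R1=(5,5,0,0)
Op 7: inc R1 by 2 -> R1=(5,7,0,0) value=12
Op 8: merge R1<->R3 -> R1=(5,7,0,2) R3=(5,7,0,2)

Answer: 14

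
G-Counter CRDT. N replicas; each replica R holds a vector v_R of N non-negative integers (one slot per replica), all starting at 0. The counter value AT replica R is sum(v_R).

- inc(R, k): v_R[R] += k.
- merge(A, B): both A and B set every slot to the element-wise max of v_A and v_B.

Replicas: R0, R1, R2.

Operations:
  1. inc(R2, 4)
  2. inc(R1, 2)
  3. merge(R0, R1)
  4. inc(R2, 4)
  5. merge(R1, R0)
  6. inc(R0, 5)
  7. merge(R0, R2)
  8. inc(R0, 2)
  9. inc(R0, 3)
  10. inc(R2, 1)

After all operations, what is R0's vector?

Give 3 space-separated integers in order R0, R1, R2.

Op 1: inc R2 by 4 -> R2=(0,0,4) value=4
Op 2: inc R1 by 2 -> R1=(0,2,0) value=2
Op 3: merge R0<->R1 -> R0=(0,2,0) R1=(0,2,0)
Op 4: inc R2 by 4 -> R2=(0,0,8) value=8
Op 5: merge R1<->R0 -> R1=(0,2,0) R0=(0,2,0)
Op 6: inc R0 by 5 -> R0=(5,2,0) value=7
Op 7: merge R0<->R2 -> R0=(5,2,8) R2=(5,2,8)
Op 8: inc R0 by 2 -> R0=(7,2,8) value=17
Op 9: inc R0 by 3 -> R0=(10,2,8) value=20
Op 10: inc R2 by 1 -> R2=(5,2,9) value=16

Answer: 10 2 8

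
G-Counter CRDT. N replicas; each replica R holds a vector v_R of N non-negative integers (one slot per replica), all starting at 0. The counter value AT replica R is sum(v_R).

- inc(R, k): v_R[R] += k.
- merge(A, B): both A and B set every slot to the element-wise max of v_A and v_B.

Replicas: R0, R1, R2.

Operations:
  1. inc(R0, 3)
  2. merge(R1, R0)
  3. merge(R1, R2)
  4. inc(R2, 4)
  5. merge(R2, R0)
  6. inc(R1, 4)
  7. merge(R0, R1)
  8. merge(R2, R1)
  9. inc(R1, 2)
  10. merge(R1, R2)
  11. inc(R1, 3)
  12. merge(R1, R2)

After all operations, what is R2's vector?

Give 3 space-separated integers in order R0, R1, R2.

Op 1: inc R0 by 3 -> R0=(3,0,0) value=3
Op 2: merge R1<->R0 -> R1=(3,0,0) R0=(3,0,0)
Op 3: merge R1<->R2 -> R1=(3,0,0) R2=(3,0,0)
Op 4: inc R2 by 4 -> R2=(3,0,4) value=7
Op 5: merge R2<->R0 -> R2=(3,0,4) R0=(3,0,4)
Op 6: inc R1 by 4 -> R1=(3,4,0) value=7
Op 7: merge R0<->R1 -> R0=(3,4,4) R1=(3,4,4)
Op 8: merge R2<->R1 -> R2=(3,4,4) R1=(3,4,4)
Op 9: inc R1 by 2 -> R1=(3,6,4) value=13
Op 10: merge R1<->R2 -> R1=(3,6,4) R2=(3,6,4)
Op 11: inc R1 by 3 -> R1=(3,9,4) value=16
Op 12: merge R1<->R2 -> R1=(3,9,4) R2=(3,9,4)

Answer: 3 9 4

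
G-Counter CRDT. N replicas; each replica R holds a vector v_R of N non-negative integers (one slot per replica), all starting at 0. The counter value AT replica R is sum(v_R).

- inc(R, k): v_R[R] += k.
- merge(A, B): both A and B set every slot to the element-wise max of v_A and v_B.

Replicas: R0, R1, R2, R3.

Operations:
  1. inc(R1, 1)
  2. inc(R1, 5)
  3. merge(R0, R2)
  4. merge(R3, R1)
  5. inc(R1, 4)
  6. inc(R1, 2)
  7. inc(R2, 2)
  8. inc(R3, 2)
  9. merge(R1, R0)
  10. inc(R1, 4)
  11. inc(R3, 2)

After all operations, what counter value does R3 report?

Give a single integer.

Op 1: inc R1 by 1 -> R1=(0,1,0,0) value=1
Op 2: inc R1 by 5 -> R1=(0,6,0,0) value=6
Op 3: merge R0<->R2 -> R0=(0,0,0,0) R2=(0,0,0,0)
Op 4: merge R3<->R1 -> R3=(0,6,0,0) R1=(0,6,0,0)
Op 5: inc R1 by 4 -> R1=(0,10,0,0) value=10
Op 6: inc R1 by 2 -> R1=(0,12,0,0) value=12
Op 7: inc R2 by 2 -> R2=(0,0,2,0) value=2
Op 8: inc R3 by 2 -> R3=(0,6,0,2) value=8
Op 9: merge R1<->R0 -> R1=(0,12,0,0) R0=(0,12,0,0)
Op 10: inc R1 by 4 -> R1=(0,16,0,0) value=16
Op 11: inc R3 by 2 -> R3=(0,6,0,4) value=10

Answer: 10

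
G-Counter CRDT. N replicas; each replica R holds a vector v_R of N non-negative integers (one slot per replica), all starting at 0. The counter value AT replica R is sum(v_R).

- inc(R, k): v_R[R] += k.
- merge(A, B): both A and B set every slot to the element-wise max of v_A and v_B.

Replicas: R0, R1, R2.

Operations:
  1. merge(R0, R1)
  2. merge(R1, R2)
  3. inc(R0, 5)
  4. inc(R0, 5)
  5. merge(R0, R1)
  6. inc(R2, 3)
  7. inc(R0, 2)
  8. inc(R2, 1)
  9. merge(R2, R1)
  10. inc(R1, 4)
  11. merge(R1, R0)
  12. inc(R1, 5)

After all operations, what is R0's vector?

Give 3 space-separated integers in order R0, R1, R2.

Op 1: merge R0<->R1 -> R0=(0,0,0) R1=(0,0,0)
Op 2: merge R1<->R2 -> R1=(0,0,0) R2=(0,0,0)
Op 3: inc R0 by 5 -> R0=(5,0,0) value=5
Op 4: inc R0 by 5 -> R0=(10,0,0) value=10
Op 5: merge R0<->R1 -> R0=(10,0,0) R1=(10,0,0)
Op 6: inc R2 by 3 -> R2=(0,0,3) value=3
Op 7: inc R0 by 2 -> R0=(12,0,0) value=12
Op 8: inc R2 by 1 -> R2=(0,0,4) value=4
Op 9: merge R2<->R1 -> R2=(10,0,4) R1=(10,0,4)
Op 10: inc R1 by 4 -> R1=(10,4,4) value=18
Op 11: merge R1<->R0 -> R1=(12,4,4) R0=(12,4,4)
Op 12: inc R1 by 5 -> R1=(12,9,4) value=25

Answer: 12 4 4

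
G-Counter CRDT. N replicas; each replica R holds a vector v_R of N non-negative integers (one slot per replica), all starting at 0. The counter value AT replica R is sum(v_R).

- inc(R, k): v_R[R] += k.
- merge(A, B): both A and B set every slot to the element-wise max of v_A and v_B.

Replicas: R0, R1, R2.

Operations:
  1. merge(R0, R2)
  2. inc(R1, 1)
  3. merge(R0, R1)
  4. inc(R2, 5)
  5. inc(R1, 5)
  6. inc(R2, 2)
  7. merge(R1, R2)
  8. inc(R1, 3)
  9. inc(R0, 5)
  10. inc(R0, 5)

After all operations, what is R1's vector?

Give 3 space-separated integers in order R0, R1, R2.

Answer: 0 9 7

Derivation:
Op 1: merge R0<->R2 -> R0=(0,0,0) R2=(0,0,0)
Op 2: inc R1 by 1 -> R1=(0,1,0) value=1
Op 3: merge R0<->R1 -> R0=(0,1,0) R1=(0,1,0)
Op 4: inc R2 by 5 -> R2=(0,0,5) value=5
Op 5: inc R1 by 5 -> R1=(0,6,0) value=6
Op 6: inc R2 by 2 -> R2=(0,0,7) value=7
Op 7: merge R1<->R2 -> R1=(0,6,7) R2=(0,6,7)
Op 8: inc R1 by 3 -> R1=(0,9,7) value=16
Op 9: inc R0 by 5 -> R0=(5,1,0) value=6
Op 10: inc R0 by 5 -> R0=(10,1,0) value=11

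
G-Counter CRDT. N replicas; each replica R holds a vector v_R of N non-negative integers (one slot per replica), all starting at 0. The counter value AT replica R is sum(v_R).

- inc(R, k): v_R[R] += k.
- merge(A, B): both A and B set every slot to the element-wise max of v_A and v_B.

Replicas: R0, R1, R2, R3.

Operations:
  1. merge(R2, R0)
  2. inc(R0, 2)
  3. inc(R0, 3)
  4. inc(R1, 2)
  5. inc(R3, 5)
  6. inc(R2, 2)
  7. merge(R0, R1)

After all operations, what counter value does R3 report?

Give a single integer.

Answer: 5

Derivation:
Op 1: merge R2<->R0 -> R2=(0,0,0,0) R0=(0,0,0,0)
Op 2: inc R0 by 2 -> R0=(2,0,0,0) value=2
Op 3: inc R0 by 3 -> R0=(5,0,0,0) value=5
Op 4: inc R1 by 2 -> R1=(0,2,0,0) value=2
Op 5: inc R3 by 5 -> R3=(0,0,0,5) value=5
Op 6: inc R2 by 2 -> R2=(0,0,2,0) value=2
Op 7: merge R0<->R1 -> R0=(5,2,0,0) R1=(5,2,0,0)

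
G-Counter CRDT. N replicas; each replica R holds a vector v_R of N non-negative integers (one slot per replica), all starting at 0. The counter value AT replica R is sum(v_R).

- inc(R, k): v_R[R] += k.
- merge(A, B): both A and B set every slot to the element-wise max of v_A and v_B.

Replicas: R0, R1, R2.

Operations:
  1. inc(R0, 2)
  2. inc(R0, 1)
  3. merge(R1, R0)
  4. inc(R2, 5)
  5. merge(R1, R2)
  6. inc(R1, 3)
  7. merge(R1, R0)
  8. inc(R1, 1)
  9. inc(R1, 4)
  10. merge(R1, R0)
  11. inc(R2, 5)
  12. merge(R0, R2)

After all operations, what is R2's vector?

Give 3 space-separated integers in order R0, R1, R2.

Answer: 3 8 10

Derivation:
Op 1: inc R0 by 2 -> R0=(2,0,0) value=2
Op 2: inc R0 by 1 -> R0=(3,0,0) value=3
Op 3: merge R1<->R0 -> R1=(3,0,0) R0=(3,0,0)
Op 4: inc R2 by 5 -> R2=(0,0,5) value=5
Op 5: merge R1<->R2 -> R1=(3,0,5) R2=(3,0,5)
Op 6: inc R1 by 3 -> R1=(3,3,5) value=11
Op 7: merge R1<->R0 -> R1=(3,3,5) R0=(3,3,5)
Op 8: inc R1 by 1 -> R1=(3,4,5) value=12
Op 9: inc R1 by 4 -> R1=(3,8,5) value=16
Op 10: merge R1<->R0 -> R1=(3,8,5) R0=(3,8,5)
Op 11: inc R2 by 5 -> R2=(3,0,10) value=13
Op 12: merge R0<->R2 -> R0=(3,8,10) R2=(3,8,10)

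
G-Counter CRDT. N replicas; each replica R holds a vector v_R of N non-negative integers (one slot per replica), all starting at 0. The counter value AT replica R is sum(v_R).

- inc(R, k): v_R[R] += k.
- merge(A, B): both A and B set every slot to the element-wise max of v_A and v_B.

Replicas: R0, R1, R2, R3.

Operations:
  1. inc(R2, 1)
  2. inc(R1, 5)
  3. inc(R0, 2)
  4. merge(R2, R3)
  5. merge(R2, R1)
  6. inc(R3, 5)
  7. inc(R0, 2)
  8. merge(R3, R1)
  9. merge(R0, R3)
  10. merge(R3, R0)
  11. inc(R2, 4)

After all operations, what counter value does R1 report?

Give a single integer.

Op 1: inc R2 by 1 -> R2=(0,0,1,0) value=1
Op 2: inc R1 by 5 -> R1=(0,5,0,0) value=5
Op 3: inc R0 by 2 -> R0=(2,0,0,0) value=2
Op 4: merge R2<->R3 -> R2=(0,0,1,0) R3=(0,0,1,0)
Op 5: merge R2<->R1 -> R2=(0,5,1,0) R1=(0,5,1,0)
Op 6: inc R3 by 5 -> R3=(0,0,1,5) value=6
Op 7: inc R0 by 2 -> R0=(4,0,0,0) value=4
Op 8: merge R3<->R1 -> R3=(0,5,1,5) R1=(0,5,1,5)
Op 9: merge R0<->R3 -> R0=(4,5,1,5) R3=(4,5,1,5)
Op 10: merge R3<->R0 -> R3=(4,5,1,5) R0=(4,5,1,5)
Op 11: inc R2 by 4 -> R2=(0,5,5,0) value=10

Answer: 11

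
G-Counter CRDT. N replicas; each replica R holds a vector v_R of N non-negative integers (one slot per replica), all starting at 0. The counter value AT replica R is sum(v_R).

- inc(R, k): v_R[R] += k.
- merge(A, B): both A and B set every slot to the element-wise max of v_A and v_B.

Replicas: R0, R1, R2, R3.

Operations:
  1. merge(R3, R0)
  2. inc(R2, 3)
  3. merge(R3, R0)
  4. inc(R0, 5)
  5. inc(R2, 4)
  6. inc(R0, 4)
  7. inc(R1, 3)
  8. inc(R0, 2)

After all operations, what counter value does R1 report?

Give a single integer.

Op 1: merge R3<->R0 -> R3=(0,0,0,0) R0=(0,0,0,0)
Op 2: inc R2 by 3 -> R2=(0,0,3,0) value=3
Op 3: merge R3<->R0 -> R3=(0,0,0,0) R0=(0,0,0,0)
Op 4: inc R0 by 5 -> R0=(5,0,0,0) value=5
Op 5: inc R2 by 4 -> R2=(0,0,7,0) value=7
Op 6: inc R0 by 4 -> R0=(9,0,0,0) value=9
Op 7: inc R1 by 3 -> R1=(0,3,0,0) value=3
Op 8: inc R0 by 2 -> R0=(11,0,0,0) value=11

Answer: 3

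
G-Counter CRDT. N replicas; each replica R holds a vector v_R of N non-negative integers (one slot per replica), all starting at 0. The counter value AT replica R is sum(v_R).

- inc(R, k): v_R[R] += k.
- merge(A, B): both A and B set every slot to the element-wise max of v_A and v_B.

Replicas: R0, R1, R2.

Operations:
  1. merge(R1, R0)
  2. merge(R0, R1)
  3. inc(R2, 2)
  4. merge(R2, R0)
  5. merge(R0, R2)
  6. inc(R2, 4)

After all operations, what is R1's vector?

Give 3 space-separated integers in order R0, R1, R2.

Op 1: merge R1<->R0 -> R1=(0,0,0) R0=(0,0,0)
Op 2: merge R0<->R1 -> R0=(0,0,0) R1=(0,0,0)
Op 3: inc R2 by 2 -> R2=(0,0,2) value=2
Op 4: merge R2<->R0 -> R2=(0,0,2) R0=(0,0,2)
Op 5: merge R0<->R2 -> R0=(0,0,2) R2=(0,0,2)
Op 6: inc R2 by 4 -> R2=(0,0,6) value=6

Answer: 0 0 0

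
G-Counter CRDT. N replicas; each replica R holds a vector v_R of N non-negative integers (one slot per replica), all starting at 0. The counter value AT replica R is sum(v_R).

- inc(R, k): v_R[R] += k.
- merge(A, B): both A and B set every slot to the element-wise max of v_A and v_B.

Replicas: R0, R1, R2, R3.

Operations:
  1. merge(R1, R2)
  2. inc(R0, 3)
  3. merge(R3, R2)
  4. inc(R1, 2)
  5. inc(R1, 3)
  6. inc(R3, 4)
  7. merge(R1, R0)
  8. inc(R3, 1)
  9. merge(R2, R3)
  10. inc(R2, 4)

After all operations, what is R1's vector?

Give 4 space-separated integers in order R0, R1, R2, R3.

Answer: 3 5 0 0

Derivation:
Op 1: merge R1<->R2 -> R1=(0,0,0,0) R2=(0,0,0,0)
Op 2: inc R0 by 3 -> R0=(3,0,0,0) value=3
Op 3: merge R3<->R2 -> R3=(0,0,0,0) R2=(0,0,0,0)
Op 4: inc R1 by 2 -> R1=(0,2,0,0) value=2
Op 5: inc R1 by 3 -> R1=(0,5,0,0) value=5
Op 6: inc R3 by 4 -> R3=(0,0,0,4) value=4
Op 7: merge R1<->R0 -> R1=(3,5,0,0) R0=(3,5,0,0)
Op 8: inc R3 by 1 -> R3=(0,0,0,5) value=5
Op 9: merge R2<->R3 -> R2=(0,0,0,5) R3=(0,0,0,5)
Op 10: inc R2 by 4 -> R2=(0,0,4,5) value=9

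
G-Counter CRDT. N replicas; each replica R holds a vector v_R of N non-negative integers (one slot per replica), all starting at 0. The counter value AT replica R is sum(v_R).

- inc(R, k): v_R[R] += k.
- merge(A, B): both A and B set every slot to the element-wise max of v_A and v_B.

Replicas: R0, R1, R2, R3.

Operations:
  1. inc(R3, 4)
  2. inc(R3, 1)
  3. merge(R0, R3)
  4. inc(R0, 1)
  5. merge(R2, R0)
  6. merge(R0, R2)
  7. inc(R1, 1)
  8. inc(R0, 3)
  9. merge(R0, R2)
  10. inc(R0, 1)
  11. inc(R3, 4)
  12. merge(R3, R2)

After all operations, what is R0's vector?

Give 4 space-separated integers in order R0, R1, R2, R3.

Answer: 5 0 0 5

Derivation:
Op 1: inc R3 by 4 -> R3=(0,0,0,4) value=4
Op 2: inc R3 by 1 -> R3=(0,0,0,5) value=5
Op 3: merge R0<->R3 -> R0=(0,0,0,5) R3=(0,0,0,5)
Op 4: inc R0 by 1 -> R0=(1,0,0,5) value=6
Op 5: merge R2<->R0 -> R2=(1,0,0,5) R0=(1,0,0,5)
Op 6: merge R0<->R2 -> R0=(1,0,0,5) R2=(1,0,0,5)
Op 7: inc R1 by 1 -> R1=(0,1,0,0) value=1
Op 8: inc R0 by 3 -> R0=(4,0,0,5) value=9
Op 9: merge R0<->R2 -> R0=(4,0,0,5) R2=(4,0,0,5)
Op 10: inc R0 by 1 -> R0=(5,0,0,5) value=10
Op 11: inc R3 by 4 -> R3=(0,0,0,9) value=9
Op 12: merge R3<->R2 -> R3=(4,0,0,9) R2=(4,0,0,9)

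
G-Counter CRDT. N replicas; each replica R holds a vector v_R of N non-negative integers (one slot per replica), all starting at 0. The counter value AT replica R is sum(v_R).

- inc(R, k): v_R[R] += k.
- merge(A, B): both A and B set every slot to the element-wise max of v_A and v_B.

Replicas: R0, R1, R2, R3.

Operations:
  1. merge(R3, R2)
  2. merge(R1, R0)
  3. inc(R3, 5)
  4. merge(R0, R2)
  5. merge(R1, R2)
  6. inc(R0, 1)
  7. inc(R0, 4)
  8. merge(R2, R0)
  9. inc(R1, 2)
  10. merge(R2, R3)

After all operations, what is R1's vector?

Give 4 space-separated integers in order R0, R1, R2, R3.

Answer: 0 2 0 0

Derivation:
Op 1: merge R3<->R2 -> R3=(0,0,0,0) R2=(0,0,0,0)
Op 2: merge R1<->R0 -> R1=(0,0,0,0) R0=(0,0,0,0)
Op 3: inc R3 by 5 -> R3=(0,0,0,5) value=5
Op 4: merge R0<->R2 -> R0=(0,0,0,0) R2=(0,0,0,0)
Op 5: merge R1<->R2 -> R1=(0,0,0,0) R2=(0,0,0,0)
Op 6: inc R0 by 1 -> R0=(1,0,0,0) value=1
Op 7: inc R0 by 4 -> R0=(5,0,0,0) value=5
Op 8: merge R2<->R0 -> R2=(5,0,0,0) R0=(5,0,0,0)
Op 9: inc R1 by 2 -> R1=(0,2,0,0) value=2
Op 10: merge R2<->R3 -> R2=(5,0,0,5) R3=(5,0,0,5)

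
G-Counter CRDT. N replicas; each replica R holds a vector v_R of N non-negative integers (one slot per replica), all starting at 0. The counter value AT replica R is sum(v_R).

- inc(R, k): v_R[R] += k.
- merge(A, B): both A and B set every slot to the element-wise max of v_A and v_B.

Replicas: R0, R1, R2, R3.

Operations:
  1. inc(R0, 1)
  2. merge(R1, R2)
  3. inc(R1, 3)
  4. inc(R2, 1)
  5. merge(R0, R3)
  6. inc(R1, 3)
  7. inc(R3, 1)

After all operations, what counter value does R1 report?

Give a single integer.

Answer: 6

Derivation:
Op 1: inc R0 by 1 -> R0=(1,0,0,0) value=1
Op 2: merge R1<->R2 -> R1=(0,0,0,0) R2=(0,0,0,0)
Op 3: inc R1 by 3 -> R1=(0,3,0,0) value=3
Op 4: inc R2 by 1 -> R2=(0,0,1,0) value=1
Op 5: merge R0<->R3 -> R0=(1,0,0,0) R3=(1,0,0,0)
Op 6: inc R1 by 3 -> R1=(0,6,0,0) value=6
Op 7: inc R3 by 1 -> R3=(1,0,0,1) value=2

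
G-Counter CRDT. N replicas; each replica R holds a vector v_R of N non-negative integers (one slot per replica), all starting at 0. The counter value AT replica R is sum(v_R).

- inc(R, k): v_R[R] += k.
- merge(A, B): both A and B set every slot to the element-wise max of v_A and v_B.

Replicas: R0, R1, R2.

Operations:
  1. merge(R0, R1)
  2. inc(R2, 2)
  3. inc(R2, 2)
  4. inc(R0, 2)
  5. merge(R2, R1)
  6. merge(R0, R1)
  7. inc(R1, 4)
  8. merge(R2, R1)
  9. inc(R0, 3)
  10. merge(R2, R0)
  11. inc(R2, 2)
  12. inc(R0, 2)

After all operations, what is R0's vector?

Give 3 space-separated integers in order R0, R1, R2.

Op 1: merge R0<->R1 -> R0=(0,0,0) R1=(0,0,0)
Op 2: inc R2 by 2 -> R2=(0,0,2) value=2
Op 3: inc R2 by 2 -> R2=(0,0,4) value=4
Op 4: inc R0 by 2 -> R0=(2,0,0) value=2
Op 5: merge R2<->R1 -> R2=(0,0,4) R1=(0,0,4)
Op 6: merge R0<->R1 -> R0=(2,0,4) R1=(2,0,4)
Op 7: inc R1 by 4 -> R1=(2,4,4) value=10
Op 8: merge R2<->R1 -> R2=(2,4,4) R1=(2,4,4)
Op 9: inc R0 by 3 -> R0=(5,0,4) value=9
Op 10: merge R2<->R0 -> R2=(5,4,4) R0=(5,4,4)
Op 11: inc R2 by 2 -> R2=(5,4,6) value=15
Op 12: inc R0 by 2 -> R0=(7,4,4) value=15

Answer: 7 4 4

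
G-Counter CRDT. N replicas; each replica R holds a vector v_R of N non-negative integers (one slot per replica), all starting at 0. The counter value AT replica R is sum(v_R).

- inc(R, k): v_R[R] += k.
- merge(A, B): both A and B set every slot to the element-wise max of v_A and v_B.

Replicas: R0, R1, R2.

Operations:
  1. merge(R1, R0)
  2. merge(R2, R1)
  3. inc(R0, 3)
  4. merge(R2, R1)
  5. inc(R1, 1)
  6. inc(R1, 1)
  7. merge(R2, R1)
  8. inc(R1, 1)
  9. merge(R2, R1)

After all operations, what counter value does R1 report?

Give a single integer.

Op 1: merge R1<->R0 -> R1=(0,0,0) R0=(0,0,0)
Op 2: merge R2<->R1 -> R2=(0,0,0) R1=(0,0,0)
Op 3: inc R0 by 3 -> R0=(3,0,0) value=3
Op 4: merge R2<->R1 -> R2=(0,0,0) R1=(0,0,0)
Op 5: inc R1 by 1 -> R1=(0,1,0) value=1
Op 6: inc R1 by 1 -> R1=(0,2,0) value=2
Op 7: merge R2<->R1 -> R2=(0,2,0) R1=(0,2,0)
Op 8: inc R1 by 1 -> R1=(0,3,0) value=3
Op 9: merge R2<->R1 -> R2=(0,3,0) R1=(0,3,0)

Answer: 3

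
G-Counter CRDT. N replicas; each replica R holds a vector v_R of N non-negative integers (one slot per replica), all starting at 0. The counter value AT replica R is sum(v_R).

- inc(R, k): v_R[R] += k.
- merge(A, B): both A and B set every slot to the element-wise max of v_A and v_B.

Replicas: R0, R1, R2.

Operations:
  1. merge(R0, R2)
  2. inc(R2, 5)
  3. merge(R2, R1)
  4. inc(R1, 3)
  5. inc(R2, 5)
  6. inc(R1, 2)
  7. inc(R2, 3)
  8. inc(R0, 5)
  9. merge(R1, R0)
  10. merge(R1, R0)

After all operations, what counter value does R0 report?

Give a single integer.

Op 1: merge R0<->R2 -> R0=(0,0,0) R2=(0,0,0)
Op 2: inc R2 by 5 -> R2=(0,0,5) value=5
Op 3: merge R2<->R1 -> R2=(0,0,5) R1=(0,0,5)
Op 4: inc R1 by 3 -> R1=(0,3,5) value=8
Op 5: inc R2 by 5 -> R2=(0,0,10) value=10
Op 6: inc R1 by 2 -> R1=(0,5,5) value=10
Op 7: inc R2 by 3 -> R2=(0,0,13) value=13
Op 8: inc R0 by 5 -> R0=(5,0,0) value=5
Op 9: merge R1<->R0 -> R1=(5,5,5) R0=(5,5,5)
Op 10: merge R1<->R0 -> R1=(5,5,5) R0=(5,5,5)

Answer: 15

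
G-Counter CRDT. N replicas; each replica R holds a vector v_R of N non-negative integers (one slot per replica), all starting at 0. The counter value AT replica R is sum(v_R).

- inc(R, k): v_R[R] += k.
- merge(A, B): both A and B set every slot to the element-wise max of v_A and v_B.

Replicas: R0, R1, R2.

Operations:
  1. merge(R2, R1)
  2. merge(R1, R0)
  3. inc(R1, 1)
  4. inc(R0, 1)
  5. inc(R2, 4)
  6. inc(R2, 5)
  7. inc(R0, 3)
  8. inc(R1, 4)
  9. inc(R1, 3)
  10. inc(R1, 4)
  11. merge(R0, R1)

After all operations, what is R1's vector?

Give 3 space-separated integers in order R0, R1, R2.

Op 1: merge R2<->R1 -> R2=(0,0,0) R1=(0,0,0)
Op 2: merge R1<->R0 -> R1=(0,0,0) R0=(0,0,0)
Op 3: inc R1 by 1 -> R1=(0,1,0) value=1
Op 4: inc R0 by 1 -> R0=(1,0,0) value=1
Op 5: inc R2 by 4 -> R2=(0,0,4) value=4
Op 6: inc R2 by 5 -> R2=(0,0,9) value=9
Op 7: inc R0 by 3 -> R0=(4,0,0) value=4
Op 8: inc R1 by 4 -> R1=(0,5,0) value=5
Op 9: inc R1 by 3 -> R1=(0,8,0) value=8
Op 10: inc R1 by 4 -> R1=(0,12,0) value=12
Op 11: merge R0<->R1 -> R0=(4,12,0) R1=(4,12,0)

Answer: 4 12 0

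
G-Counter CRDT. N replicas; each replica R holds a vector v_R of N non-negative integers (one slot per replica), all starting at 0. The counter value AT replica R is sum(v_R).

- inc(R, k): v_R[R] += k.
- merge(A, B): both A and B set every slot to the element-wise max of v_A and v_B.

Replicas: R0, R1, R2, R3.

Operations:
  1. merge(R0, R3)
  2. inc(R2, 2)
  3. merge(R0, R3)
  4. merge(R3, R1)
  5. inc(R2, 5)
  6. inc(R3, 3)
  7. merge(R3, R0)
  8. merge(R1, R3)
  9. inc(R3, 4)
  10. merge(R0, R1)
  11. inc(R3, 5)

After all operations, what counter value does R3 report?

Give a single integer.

Op 1: merge R0<->R3 -> R0=(0,0,0,0) R3=(0,0,0,0)
Op 2: inc R2 by 2 -> R2=(0,0,2,0) value=2
Op 3: merge R0<->R3 -> R0=(0,0,0,0) R3=(0,0,0,0)
Op 4: merge R3<->R1 -> R3=(0,0,0,0) R1=(0,0,0,0)
Op 5: inc R2 by 5 -> R2=(0,0,7,0) value=7
Op 6: inc R3 by 3 -> R3=(0,0,0,3) value=3
Op 7: merge R3<->R0 -> R3=(0,0,0,3) R0=(0,0,0,3)
Op 8: merge R1<->R3 -> R1=(0,0,0,3) R3=(0,0,0,3)
Op 9: inc R3 by 4 -> R3=(0,0,0,7) value=7
Op 10: merge R0<->R1 -> R0=(0,0,0,3) R1=(0,0,0,3)
Op 11: inc R3 by 5 -> R3=(0,0,0,12) value=12

Answer: 12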